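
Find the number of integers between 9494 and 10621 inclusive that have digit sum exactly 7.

The integers in [9494, 10621] that have digit sum exactly 7: 10006, 10015, 10024, 10033, 10042, 10051, …, 10510, 10600.
28 qualify.

28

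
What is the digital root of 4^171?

1

The digital root of n equals n mod 9 (or 9 when 9 | n), so we need 4^171 mod 9.
4^171 ≡ 1 (mod 9), so the digital root is 1.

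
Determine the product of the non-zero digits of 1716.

42

1×7×1×6 = 42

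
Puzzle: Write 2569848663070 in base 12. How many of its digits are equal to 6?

1

2569848663070 in base 12 is 35607914B33A.
The digit 6 appears 1 time.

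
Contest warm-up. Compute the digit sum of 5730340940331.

42

5+7+3+0+3+4+0+9+4+0+3+3+1 = 42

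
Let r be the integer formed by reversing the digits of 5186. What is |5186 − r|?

Reverse of 5186 is 6815.
|5186 − 6815| = 1629

1629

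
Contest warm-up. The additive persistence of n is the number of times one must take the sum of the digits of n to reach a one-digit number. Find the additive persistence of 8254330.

2

8254330 → 25 → 7 (2 steps)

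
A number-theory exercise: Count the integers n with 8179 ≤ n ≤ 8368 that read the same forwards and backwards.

The integers in [8179, 8368] that read the same forwards and backwards: 8228, 8338.
2 qualify.

2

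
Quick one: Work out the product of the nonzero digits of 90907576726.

10001880

9×9×7×5×7×6×7×2×6 = 10001880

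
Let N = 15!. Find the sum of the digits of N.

45

15! = 1307674368000
Sum of its 13 digits: 45.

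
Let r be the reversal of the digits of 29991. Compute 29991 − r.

9999

Reverse of 29991 is 19992.
29991 − 19992 = 9999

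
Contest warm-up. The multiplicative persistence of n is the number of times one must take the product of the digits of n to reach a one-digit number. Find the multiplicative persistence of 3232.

3

3232 → 36 → 18 → 8 (3 steps)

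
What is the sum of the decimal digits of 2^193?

254

2^193 = 12554203470773361527671578846415332832204710888928069025792
Sum of its 59 digits: 254.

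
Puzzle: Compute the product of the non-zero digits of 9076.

9×7×6 = 378

378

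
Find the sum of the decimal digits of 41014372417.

4+1+0+1+4+3+7+2+4+1+7 = 34

34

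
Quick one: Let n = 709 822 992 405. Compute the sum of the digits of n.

57

7+0+9+8+2+2+9+9+2+4+0+5 = 57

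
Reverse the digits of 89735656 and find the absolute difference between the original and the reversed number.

24081858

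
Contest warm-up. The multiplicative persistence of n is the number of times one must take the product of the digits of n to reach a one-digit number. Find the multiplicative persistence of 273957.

273957 → 13230 → 0 (2 steps)

2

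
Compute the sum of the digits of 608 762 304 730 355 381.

6+0+8+7+6+2+3+0+4+7+3+0+3+5+5+3+8+1 = 71

71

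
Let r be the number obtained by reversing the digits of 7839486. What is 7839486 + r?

14688873

Reverse of 7839486 is 6849387.
7839486 + 6849387 = 14688873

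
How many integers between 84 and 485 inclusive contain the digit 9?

76

The integers in [84, 485] that contain the digit 9: 89, 90, 91, 92, 93, 94, …, 469, 479.
76 qualify.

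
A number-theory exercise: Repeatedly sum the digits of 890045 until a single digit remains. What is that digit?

8+9+0+0+4+5 = 26
2+6 = 8

8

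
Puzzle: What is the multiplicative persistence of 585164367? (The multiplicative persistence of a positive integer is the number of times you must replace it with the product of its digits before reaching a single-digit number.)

585164367 → 604800 → 0 (2 steps)

2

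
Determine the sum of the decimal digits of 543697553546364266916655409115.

5+4+3+6+9+7+5+5+3+5+4+6+3+6+4+2+6+6+9+1+6+6+5+5+4+0+9+1+1+5 = 141

141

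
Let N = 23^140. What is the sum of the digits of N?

23^140 = 43842674828675007089296284082286347933433853309203706038673070947402171609713701292509866601728526231163022860819144574862187111284480543609224375566479963275710507246722707655203537991106401
Sum of its 191 digits: 808.

808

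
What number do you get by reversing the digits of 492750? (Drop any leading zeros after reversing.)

57294

Reversing 492750 gives 57294.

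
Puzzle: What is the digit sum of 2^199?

2^199 = 803469022129495137770981046170581301261101496891396417650688
Sum of its 60 digits: 254.

254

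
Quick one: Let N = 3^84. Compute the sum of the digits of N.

3^84 = 11972515182562019788602740026717047105681
Sum of its 41 digits: 162.

162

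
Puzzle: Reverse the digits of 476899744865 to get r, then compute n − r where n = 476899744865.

-91548253809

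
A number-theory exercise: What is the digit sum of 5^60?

199

5^60 = 867361737988403547205962240695953369140625
Sum of its 42 digits: 199.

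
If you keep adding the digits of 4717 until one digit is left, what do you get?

1

4+7+1+7 = 19
1+9 = 10
1+0 = 1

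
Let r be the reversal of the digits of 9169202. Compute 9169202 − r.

Reverse of 9169202 is 2029619.
9169202 − 2029619 = 7139583

7139583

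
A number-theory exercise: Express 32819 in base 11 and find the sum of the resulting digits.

32819 in base 11 is 22726.
Digit sum: 2+2+7+2+6 = 19.

19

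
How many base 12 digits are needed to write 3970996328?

3970996328 in base 12 is 929A66348, which has 9 digits.

9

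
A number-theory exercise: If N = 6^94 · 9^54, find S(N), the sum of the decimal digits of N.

6^94 · 9^54 = 47349243622619563863861650780438160591928869653823362922986860041627239920984954176254555721762704506313618254322631501152256
Sum of its 125 digits: 549.

549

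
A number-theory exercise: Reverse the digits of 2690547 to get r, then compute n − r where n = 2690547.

Reverse of 2690547 is 7450962.
2690547 − 7450962 = -4760415

-4760415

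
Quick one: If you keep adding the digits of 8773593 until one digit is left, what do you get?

6

8+7+7+3+5+9+3 = 42
4+2 = 6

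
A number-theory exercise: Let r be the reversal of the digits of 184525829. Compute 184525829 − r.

-743999652

Reverse of 184525829 is 928525481.
184525829 − 928525481 = -743999652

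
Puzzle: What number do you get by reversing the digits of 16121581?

Reversing 16121581 gives 18512161.

18512161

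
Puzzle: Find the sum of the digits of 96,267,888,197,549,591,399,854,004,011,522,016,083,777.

196

9+6+2+6+7+8+8+8+1+9+7+5+4+9+5+9+1+3+9+9+8+5+4+0+0+4+0+1+1+5+2+2+0+1+6+0+8+3+7+7+7 = 196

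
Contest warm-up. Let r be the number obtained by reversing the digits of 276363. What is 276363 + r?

640035

Reverse of 276363 is 363672.
276363 + 363672 = 640035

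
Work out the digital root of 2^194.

4

The digital root of n equals n mod 9 (or 9 when 9 | n), so we need 2^194 mod 9.
2^194 ≡ 4 (mod 9), so the digital root is 4.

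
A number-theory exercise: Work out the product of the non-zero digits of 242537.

1680

2×4×2×5×3×7 = 1680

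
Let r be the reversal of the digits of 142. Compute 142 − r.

-99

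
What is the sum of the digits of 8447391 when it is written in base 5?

19

8447391 in base 5 is 4130304031.
Digit sum: 4+1+3+0+3+0+4+0+3+1 = 19.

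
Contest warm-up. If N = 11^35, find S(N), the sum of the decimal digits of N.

11^35 = 2810243684806424785061213903353404851
Sum of its 37 digits: 140.

140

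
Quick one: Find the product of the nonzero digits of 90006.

9×6 = 54

54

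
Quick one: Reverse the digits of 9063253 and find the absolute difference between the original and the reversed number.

5539644

Reverse of 9063253 is 3523609.
|9063253 − 3523609| = 5539644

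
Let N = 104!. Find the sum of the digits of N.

702

104! = 10299016745145627623848583864765044283053772454999072182325491776887871732475287174542709871683888003235965704141638377695179741979175588724736000000000000000000000000
Sum of its 167 digits: 702.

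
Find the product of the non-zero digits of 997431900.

61236

9×9×7×4×3×1×9 = 61236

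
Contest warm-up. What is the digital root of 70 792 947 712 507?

7+0+7+9+2+9+4+7+7+1+2+5+0+7 = 67
6+7 = 13
1+3 = 4

4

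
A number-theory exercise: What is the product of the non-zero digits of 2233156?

2×2×3×3×1×5×6 = 1080

1080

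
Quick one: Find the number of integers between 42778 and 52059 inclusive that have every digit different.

The integers in [42778, 52059] that have every digit different: 42780, 42781, 42783, 42785, 42786, 42789, …, 52048, 52049.
2802 qualify.

2802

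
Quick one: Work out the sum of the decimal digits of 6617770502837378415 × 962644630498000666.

132

6617770502837378415 × 962644630498000666 = 6370561240424456212325830790364024390
Sum of its 37 digits: 132.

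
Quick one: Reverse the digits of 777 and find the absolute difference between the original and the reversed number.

0

Reverse of 777 is 777.
|777 − 777| = 0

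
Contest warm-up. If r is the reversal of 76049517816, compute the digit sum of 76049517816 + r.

Reversal of 76049517816 is 61871594067; 76049517816 + 61871594067 = 137921111883.
Digit sum of 137921111883: 1+3+7+9+2+1+1+1+1+8+8+3 = 45.

45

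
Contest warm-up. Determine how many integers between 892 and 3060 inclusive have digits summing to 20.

109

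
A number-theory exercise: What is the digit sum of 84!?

477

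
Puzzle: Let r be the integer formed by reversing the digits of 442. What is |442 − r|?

Reverse of 442 is 244.
|442 − 244| = 198

198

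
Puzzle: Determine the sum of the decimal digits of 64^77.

586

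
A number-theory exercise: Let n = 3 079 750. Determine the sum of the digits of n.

3+0+7+9+7+5+0 = 31

31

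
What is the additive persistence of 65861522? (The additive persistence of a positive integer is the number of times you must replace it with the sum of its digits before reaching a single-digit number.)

65861522 → 35 → 8 (2 steps)

2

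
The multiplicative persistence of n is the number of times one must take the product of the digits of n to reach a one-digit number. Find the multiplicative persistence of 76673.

3

76673 → 5292 → 180 → 0 (3 steps)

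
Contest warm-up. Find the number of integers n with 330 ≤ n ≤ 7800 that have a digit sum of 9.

186

The integers in [330, 7800] that have a digit sum of 9: 333, 342, 351, 360, 405, 414, …, 7110, 7200.
186 qualify.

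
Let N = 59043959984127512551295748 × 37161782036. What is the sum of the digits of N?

59043959984127512551295748 × 37161782036 = 2194178771472452641062106856549582928
Sum of its 37 digits: 168.

168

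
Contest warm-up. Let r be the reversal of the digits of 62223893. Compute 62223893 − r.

Reverse of 62223893 is 39832226.
62223893 − 39832226 = 22391667

22391667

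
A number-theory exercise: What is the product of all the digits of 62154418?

7680

6×2×1×5×4×4×1×8 = 7680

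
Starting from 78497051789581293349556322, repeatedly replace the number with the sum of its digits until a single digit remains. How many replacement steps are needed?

2

78497051789581293349556322 → 132 → 6 (2 steps)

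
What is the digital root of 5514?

6

5+5+1+4 = 15
1+5 = 6
(Equivalently, 5514 mod 9 = 6.)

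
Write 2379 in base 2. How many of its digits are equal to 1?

2379 in base 2 is 100101001011.
The digit 1 appears 6 times.

6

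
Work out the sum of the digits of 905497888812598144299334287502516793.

185

9+0+5+4+9+7+8+8+8+8+1+2+5+9+8+1+4+4+2+9+9+3+3+4+2+8+7+5+0+2+5+1+6+7+9+3 = 185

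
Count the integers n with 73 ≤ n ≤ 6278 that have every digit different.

3345

The integers in [73, 6278] that have every digit different: 73, 74, 75, 76, 78, 79, …, 6275, 6278.
3345 qualify.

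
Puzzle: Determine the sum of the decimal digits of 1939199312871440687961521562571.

1+9+3+9+1+9+9+3+1+2+8+7+1+4+4+0+6+8+7+9+6+1+5+2+1+5+6+2+5+7+1 = 142

142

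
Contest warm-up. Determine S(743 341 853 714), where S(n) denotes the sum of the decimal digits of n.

7+4+3+3+4+1+8+5+3+7+1+4 = 50

50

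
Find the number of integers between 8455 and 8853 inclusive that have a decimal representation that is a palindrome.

3

The integers in [8455, 8853] that have a decimal representation that is a palindrome: 8558, 8668, 8778.
3 qualify.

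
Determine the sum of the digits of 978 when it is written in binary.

978 in base 2 is 1111010010.
Digit sum: 1+1+1+1+0+1+0+0+1+0 = 6.

6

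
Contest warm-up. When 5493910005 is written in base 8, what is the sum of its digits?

52

5493910005 in base 8 is 50735464765.
Digit sum: 5+0+7+3+5+4+6+4+7+6+5 = 52.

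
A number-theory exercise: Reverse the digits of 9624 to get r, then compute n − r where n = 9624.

5355

Reverse of 9624 is 4269.
9624 − 4269 = 5355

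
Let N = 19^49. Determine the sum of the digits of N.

307

19^49 = 455959686821366022454949378982905905942144382221632529971562579
Sum of its 63 digits: 307.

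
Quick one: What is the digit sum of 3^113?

207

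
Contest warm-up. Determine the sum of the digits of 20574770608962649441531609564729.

2+0+5+7+4+7+7+0+6+0+8+9+6+2+6+4+9+4+4+1+5+3+1+6+0+9+5+6+4+7+2+9 = 148

148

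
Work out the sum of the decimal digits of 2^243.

2^243 = 14134776518227074636666380005943348126619871175004951664972849610340958208
Sum of its 74 digits: 323.

323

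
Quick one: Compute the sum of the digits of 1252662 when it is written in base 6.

1252662 in base 6 is 42503210.
Digit sum: 4+2+5+0+3+2+1+0 = 17.

17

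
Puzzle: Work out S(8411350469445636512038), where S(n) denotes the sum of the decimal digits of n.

8+4+1+1+3+5+0+4+6+9+4+4+5+6+3+6+5+1+2+0+3+8 = 88

88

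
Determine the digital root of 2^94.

7

The digital root of n equals n mod 9 (or 9 when 9 | n), so we need 2^94 mod 9.
2^94 ≡ 7 (mod 9), so the digital root is 7.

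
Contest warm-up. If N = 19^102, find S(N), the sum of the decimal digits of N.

19^102 = 27093636335568966384087973336955342845594862136002343145198167490210634603664678386698819590403728523367737012770669993746176458361
Sum of its 131 digits: 622.

622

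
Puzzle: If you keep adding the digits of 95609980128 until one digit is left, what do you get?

9+5+6+0+9+9+8+0+1+2+8 = 57
5+7 = 12
1+2 = 3

3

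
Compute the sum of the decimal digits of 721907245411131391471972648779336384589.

181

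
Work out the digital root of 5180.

5+1+8+0 = 14
1+4 = 5
(Equivalently, 5180 mod 9 = 5.)

5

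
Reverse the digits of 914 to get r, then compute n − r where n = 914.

Reverse of 914 is 419.
914 − 419 = 495

495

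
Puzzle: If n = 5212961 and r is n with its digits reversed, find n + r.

Reverse of 5212961 is 1692125.
5212961 + 1692125 = 6905086

6905086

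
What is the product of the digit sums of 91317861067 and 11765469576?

2793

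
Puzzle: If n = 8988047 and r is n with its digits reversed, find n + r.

16396945

Reverse of 8988047 is 7408898.
8988047 + 7408898 = 16396945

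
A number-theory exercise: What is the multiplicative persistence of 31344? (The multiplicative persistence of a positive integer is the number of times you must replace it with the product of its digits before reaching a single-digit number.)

3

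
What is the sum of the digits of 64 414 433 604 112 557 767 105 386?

6+4+4+1+4+4+3+3+6+0+4+1+1+2+5+5+7+7+6+7+1+0+5+3+8+6 = 103

103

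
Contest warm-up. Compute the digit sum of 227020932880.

2+2+7+0+2+0+9+3+2+8+8+0 = 43

43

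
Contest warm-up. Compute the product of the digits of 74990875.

0

7×4×9×9×0×8×7×5 = 0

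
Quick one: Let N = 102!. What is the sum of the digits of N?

102! = 961446671503512660926865558697259548455355905059659464369444714048531715130254590603314961882364451384985595980362059157503710042865532928000000000000000000000000
Sum of its 162 digits: 630.

630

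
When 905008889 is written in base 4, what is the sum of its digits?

26

905008889 in base 4 is 311330111123321.
Digit sum: 3+1+1+3+3+0+1+1+1+1+2+3+3+2+1 = 26.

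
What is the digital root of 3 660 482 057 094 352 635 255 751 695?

6

3+6+6+0+4+8+2+0+5+7+0+9+4+3+5+2+6+3+5+2+5+5+7+5+1+6+9+5 = 123
1+2+3 = 6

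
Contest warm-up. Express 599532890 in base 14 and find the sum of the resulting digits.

60

599532890 in base 14 is 598A493C.
Digit sum: 5+9+8+10+4+9+3+12 = 60.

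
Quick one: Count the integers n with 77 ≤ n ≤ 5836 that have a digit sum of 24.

The integers in [77, 5836] that have a digit sum of 24: 699, 789, 798, 879, 888, 897, …, 5793, 5829.
139 qualify.

139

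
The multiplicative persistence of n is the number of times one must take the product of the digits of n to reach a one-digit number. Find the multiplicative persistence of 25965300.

25965300 → 0 (1 step)

1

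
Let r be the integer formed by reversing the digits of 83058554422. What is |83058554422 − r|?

60612969384

Reverse of 83058554422 is 22445585038.
|83058554422 − 22445585038| = 60612969384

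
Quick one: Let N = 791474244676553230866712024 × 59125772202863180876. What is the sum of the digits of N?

200

791474244676553230866712024 × 59125772202863180876 = 46796525895179082930603675710238515572116053024
Sum of its 47 digits: 200.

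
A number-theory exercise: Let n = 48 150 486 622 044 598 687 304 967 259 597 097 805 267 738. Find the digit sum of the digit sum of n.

9

First digit sum: 225.
2+2+5 = 9.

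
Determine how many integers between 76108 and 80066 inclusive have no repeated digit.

962

The integers in [76108, 80066] that have no repeated digit: 76108, 76109, 76120, 76123, 76124, 76125, …, 79864, 79865.
962 qualify.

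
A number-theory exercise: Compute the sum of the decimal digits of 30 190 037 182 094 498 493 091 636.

3+0+1+9+0+0+3+7+1+8+2+0+9+4+4+9+8+4+9+3+0+9+1+6+3+6 = 109

109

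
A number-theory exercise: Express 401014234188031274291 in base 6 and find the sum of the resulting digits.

56

401014234188031274291 in base 6 is 220344150420212453000220215.
Digit sum: 2+2+0+3+4+4+1+5+0+4+2+0+2+1+2+4+5+3+0+0+0+2+2+0+2+1+5 = 56.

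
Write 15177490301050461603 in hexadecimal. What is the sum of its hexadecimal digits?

108

15177490301050461603 in base 16 is D2A14703D80C9DA3.
Digit sum: 13+2+10+1+4+7+0+3+13+8+0+12+9+13+10+3 = 108.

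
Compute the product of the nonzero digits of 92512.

180

9×2×5×1×2 = 180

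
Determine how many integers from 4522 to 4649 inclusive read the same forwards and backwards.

The integers in [4522, 4649] that read the same forwards and backwards: 4554.
1 qualifies.

1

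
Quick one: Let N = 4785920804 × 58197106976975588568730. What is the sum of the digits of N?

134

4785920804 × 58197106976975588568730 = 278526745013721018331229490858920
Sum of its 33 digits: 134.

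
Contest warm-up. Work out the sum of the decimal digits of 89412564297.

8+9+4+1+2+5+6+4+2+9+7 = 57

57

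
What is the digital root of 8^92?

1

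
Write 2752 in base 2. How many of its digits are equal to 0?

8

2752 in base 2 is 101011000000.
The digit 0 appears 8 times.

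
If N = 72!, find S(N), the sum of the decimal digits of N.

432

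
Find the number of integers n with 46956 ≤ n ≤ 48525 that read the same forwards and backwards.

16

The integers in [46956, 48525] that read the same forwards and backwards: 46964, 47074, 47174, 47274, 47374, 47474, …, 48384, 48484.
16 qualify.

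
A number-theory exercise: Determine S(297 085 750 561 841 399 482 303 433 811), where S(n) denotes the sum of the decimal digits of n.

129

2+9+7+0+8+5+7+5+0+5+6+1+8+4+1+3+9+9+4+8+2+3+0+3+4+3+3+8+1+1 = 129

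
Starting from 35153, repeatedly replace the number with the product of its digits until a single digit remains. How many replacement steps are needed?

3

35153 → 225 → 20 → 0 (3 steps)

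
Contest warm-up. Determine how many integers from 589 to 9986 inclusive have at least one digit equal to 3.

3244

The integers in [589, 9986] that have at least one digit equal to 3: 593, 603, 613, 623, 630, 631, …, 9973, 9983.
3244 qualify.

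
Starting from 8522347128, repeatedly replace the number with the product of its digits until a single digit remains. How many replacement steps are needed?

8522347128 → 215040 → 0 (2 steps)

2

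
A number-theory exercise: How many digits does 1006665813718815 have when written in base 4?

25

1006665813718815 in base 4 is 3210320322212032333130133, which has 25 digits.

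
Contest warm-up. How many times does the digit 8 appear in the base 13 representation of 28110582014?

28110582014 in base 13 is 285CAC7CA8.
The digit 8 appears 2 times.

2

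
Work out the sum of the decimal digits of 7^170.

625

7^170 = 464159028453669055169897312305062222751067304218892880116132545878003444150891097267800059884078056364173061486722653195011287945197831493579249
Sum of its 144 digits: 625.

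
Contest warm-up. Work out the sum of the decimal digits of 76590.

27

7+6+5+9+0 = 27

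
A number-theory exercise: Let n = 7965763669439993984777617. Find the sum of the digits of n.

7+9+6+5+7+6+3+6+6+9+4+3+9+9+9+3+9+8+4+7+7+7+6+1+7 = 157

157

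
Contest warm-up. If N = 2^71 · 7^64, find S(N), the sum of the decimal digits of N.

287

2^71 · 7^64 = 2880078021970102401160703733561604292084042670804887402345200997953383170048
Sum of its 76 digits: 287.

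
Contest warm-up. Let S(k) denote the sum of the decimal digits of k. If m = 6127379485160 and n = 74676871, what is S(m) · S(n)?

S(6127379485160) = 6+1+2+7+3+7+9+4+8+5+1+6+0 = 59.
S(74676871) = 7+4+6+7+6+8+7+1 = 46.
59 · 46 = 2714.

2714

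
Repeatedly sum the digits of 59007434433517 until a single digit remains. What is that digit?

5+9+0+0+7+4+3+4+4+3+3+5+1+7 = 55
5+5 = 10
1+0 = 1
(Equivalently, 59007434433517 mod 9 = 1.)

1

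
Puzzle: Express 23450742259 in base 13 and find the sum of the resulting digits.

23450742259 in base 13 is 2299588969.
Digit sum: 2+2+9+9+5+8+8+9+6+9 = 67.

67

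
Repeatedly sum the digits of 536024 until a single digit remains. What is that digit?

2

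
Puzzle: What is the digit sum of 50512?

13

5+0+5+1+2 = 13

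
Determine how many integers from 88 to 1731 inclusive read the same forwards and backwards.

The integers in [88, 1731] that read the same forwards and backwards: 88, 99, 101, 111, 121, 131, …, 1551, 1661.
99 qualify.

99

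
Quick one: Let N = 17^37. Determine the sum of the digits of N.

197

17^37 = 3362095853201812742282475234995233875224247377
Sum of its 46 digits: 197.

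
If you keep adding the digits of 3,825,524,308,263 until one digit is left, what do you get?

3+8+2+5+5+2+4+3+0+8+2+6+3 = 51
5+1 = 6

6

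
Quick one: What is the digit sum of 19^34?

19^34 = 30034640110980377619945846078500632729311721
Sum of its 44 digits: 172.

172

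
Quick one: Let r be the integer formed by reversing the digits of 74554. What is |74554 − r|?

Reverse of 74554 is 45547.
|74554 − 45547| = 29007

29007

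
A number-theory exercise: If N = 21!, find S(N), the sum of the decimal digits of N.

63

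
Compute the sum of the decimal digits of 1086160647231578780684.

98

1+0+8+6+1+6+0+6+4+7+2+3+1+5+7+8+7+8+0+6+8+4 = 98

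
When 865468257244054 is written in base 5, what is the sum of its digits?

865468257244054 in base 5 is 1401414312442323302204.
Digit sum: 1+4+0+1+4+1+4+3+1+2+4+4+2+3+2+3+3+0+2+2+0+4 = 50.

50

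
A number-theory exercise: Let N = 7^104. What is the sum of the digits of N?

7^104 = 7765978099609043937218499293609620562868144880570005587642282690671451194588264272062401
Sum of its 88 digits: 409.

409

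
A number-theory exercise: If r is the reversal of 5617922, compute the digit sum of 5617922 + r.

Reversal of 5617922 is 2297165; 5617922 + 2297165 = 7915087.
Digit sum of 7915087: 7+9+1+5+0+8+7 = 37.

37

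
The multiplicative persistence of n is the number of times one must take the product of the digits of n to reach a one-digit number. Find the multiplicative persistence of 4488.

2

4488 → 1024 → 0 (2 steps)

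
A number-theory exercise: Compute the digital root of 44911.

4+4+9+1+1 = 19
1+9 = 10
1+0 = 1
(Equivalently, 44911 mod 9 = 1.)

1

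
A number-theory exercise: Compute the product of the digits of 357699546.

3×5×7×6×9×9×5×4×6 = 6123600

6123600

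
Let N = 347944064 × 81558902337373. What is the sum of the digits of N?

347944064 × 81558902337373 = 28377935934644660703872
Sum of its 23 digits: 113.

113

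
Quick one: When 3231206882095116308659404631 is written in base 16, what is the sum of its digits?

166

3231206882095116308659404631 in base 16 is A70CAAC10DDA31A38457F57.
Digit sum: 10+7+0+12+10+10+12+1+0+13+13+10+3+1+10+3+8+4+5+7+15+5+7 = 166.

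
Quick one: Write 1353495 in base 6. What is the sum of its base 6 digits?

15

1353495 in base 6 is 45002103.
Digit sum: 4+5+0+0+2+1+0+3 = 15.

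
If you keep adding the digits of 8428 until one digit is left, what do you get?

4

8+4+2+8 = 22
2+2 = 4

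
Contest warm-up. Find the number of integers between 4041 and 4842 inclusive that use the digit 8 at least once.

The integers in [4041, 4842] that use the digit 8 at least once: 4048, 4058, 4068, 4078, 4080, 4081, …, 4841, 4842.
191 qualify.

191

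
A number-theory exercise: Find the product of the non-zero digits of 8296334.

31104

8×2×9×6×3×3×4 = 31104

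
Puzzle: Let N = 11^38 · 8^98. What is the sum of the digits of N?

580

11^38 · 8^98 = 119053114481522889706949017581778507221520178452355782874188027141861569544483302449826678693493364521734252744522374871676616704
Sum of its 129 digits: 580.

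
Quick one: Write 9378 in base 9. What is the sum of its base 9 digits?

18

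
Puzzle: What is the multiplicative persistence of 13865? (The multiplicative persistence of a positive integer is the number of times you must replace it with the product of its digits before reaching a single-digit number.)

13865 → 720 → 0 (2 steps)

2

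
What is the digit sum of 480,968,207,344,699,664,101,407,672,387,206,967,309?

4+8+0+9+6+8+2+0+7+3+4+4+6+9+9+6+6+4+1+0+1+4+0+7+6+7+2+3+8+7+2+0+6+9+6+7+3+0+9 = 183

183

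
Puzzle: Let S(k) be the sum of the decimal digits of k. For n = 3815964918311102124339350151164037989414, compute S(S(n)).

11

First digit sum: 155.
1+5+5 = 11.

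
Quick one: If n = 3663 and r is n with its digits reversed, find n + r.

7326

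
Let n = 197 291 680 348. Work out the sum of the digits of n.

58

1+9+7+2+9+1+6+8+0+3+4+8 = 58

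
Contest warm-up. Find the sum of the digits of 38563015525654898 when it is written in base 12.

69

38563015525654898 in base 12 is 260512291629BB02.
Digit sum: 2+6+0+5+1+2+2+9+1+6+2+9+11+11+0+2 = 69.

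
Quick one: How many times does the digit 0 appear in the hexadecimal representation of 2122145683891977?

1

2122145683891977 in base 16 is 78A148BA66709.
The digit 0 appears 1 time.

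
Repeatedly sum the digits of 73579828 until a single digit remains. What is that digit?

4

7+3+5+7+9+8+2+8 = 49
4+9 = 13
1+3 = 4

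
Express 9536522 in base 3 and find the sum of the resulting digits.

9536522 in base 3 is 122221111122112.
Digit sum: 1+2+2+2+2+1+1+1+1+1+2+2+1+1+2 = 22.

22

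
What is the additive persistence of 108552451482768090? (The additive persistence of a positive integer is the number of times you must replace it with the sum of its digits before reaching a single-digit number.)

3

108552451482768090 → 75 → 12 → 3 (3 steps)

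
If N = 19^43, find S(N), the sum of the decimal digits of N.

235

19^43 = 9691808871033067112824380501725664483616416540730367659
Sum of its 55 digits: 235.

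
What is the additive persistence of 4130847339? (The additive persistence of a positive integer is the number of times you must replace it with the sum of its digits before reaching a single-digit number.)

2

4130847339 → 42 → 6 (2 steps)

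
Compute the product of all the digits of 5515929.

20250

5×5×1×5×9×2×9 = 20250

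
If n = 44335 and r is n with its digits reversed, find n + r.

Reverse of 44335 is 53344.
44335 + 53344 = 97679

97679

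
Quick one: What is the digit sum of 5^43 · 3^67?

5^43 · 3^67 = 105398456921532030134769599283785055376938544213771820068359375
Sum of its 63 digits: 288.

288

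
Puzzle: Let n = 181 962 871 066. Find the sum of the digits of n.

1+8+1+9+6+2+8+7+1+0+6+6 = 55

55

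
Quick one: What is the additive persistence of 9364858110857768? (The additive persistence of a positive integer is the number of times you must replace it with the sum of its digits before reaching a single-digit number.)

9364858110857768 → 86 → 14 → 5 (3 steps)

3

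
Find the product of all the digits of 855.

8×5×5 = 200

200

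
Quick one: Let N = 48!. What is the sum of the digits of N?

48! = 12413915592536072670862289047373375038521486354677760000000000
Sum of its 62 digits: 234.

234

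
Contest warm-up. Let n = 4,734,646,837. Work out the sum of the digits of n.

4+7+3+4+6+4+6+8+3+7 = 52

52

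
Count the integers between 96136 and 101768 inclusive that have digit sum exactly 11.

115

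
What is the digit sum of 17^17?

17^17 = 827240261886336764177
Sum of its 21 digits: 98.

98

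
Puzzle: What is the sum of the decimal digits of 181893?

30

1+8+1+8+9+3 = 30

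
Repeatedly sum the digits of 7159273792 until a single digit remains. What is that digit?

7+1+5+9+2+7+3+7+9+2 = 52
5+2 = 7

7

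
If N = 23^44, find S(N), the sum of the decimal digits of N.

23^44 = 824185149135487077883465900577270766354751717380230010246241
Sum of its 60 digits: 250.

250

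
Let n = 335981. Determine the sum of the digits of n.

29

3+3+5+9+8+1 = 29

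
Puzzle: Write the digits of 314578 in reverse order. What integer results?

875413

Reversing 314578 gives 875413.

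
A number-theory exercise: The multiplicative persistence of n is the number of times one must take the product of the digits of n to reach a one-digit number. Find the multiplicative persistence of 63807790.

63807790 → 0 (1 step)

1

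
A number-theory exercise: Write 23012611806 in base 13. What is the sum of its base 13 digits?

54

23012611806 in base 13 is 2229886782.
Digit sum: 2+2+2+9+8+8+6+7+8+2 = 54.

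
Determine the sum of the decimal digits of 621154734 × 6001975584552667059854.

147

621154734 × 6001975584552667059854 = 3728155547697306416554173448836
Sum of its 31 digits: 147.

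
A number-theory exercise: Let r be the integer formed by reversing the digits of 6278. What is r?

8726

Reversing 6278 gives 8726.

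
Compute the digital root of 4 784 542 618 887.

4+7+8+4+5+4+2+6+1+8+8+8+7 = 72
7+2 = 9

9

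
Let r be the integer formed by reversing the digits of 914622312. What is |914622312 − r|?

701395893

Reverse of 914622312 is 213226419.
|914622312 − 213226419| = 701395893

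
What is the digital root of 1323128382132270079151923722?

1+3+2+3+1+2+8+3+8+2+1+3+2+2+7+0+0+7+9+1+5+1+9+2+3+7+2+2 = 96
9+6 = 15
1+5 = 6

6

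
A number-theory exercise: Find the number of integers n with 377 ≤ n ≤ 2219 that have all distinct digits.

1066

The integers in [377, 2219] that have all distinct digits: 378, 379, 380, 381, 382, 384, …, 2197, 2198.
1066 qualify.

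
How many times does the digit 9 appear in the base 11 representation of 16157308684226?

1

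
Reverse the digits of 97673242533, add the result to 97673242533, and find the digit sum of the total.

39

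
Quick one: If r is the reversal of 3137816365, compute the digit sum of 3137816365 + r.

Reversal of 3137816365 is 5636187313; 3137816365 + 5636187313 = 8774003678.
Digit sum of 8774003678: 8+7+7+4+0+0+3+6+7+8 = 50.

50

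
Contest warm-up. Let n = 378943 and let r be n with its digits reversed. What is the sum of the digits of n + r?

32

Reversal of 378943 is 349873; 378943 + 349873 = 728816.
Digit sum of 728816: 7+2+8+8+1+6 = 32.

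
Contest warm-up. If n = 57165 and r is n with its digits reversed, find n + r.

Reverse of 57165 is 56175.
57165 + 56175 = 113340

113340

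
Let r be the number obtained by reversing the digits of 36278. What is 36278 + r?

123541

Reverse of 36278 is 87263.
36278 + 87263 = 123541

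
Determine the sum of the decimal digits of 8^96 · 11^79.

812

8^96 · 11^79 = 9261063856183139497712975391689765017346574786250618874982502945808259227451009918981655237366193038103708543972677548499788682011157446361368916366372312491283391184896
Sum of its 169 digits: 812.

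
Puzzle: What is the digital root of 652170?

3

6+5+2+1+7+0 = 21
2+1 = 3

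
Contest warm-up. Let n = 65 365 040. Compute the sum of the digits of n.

29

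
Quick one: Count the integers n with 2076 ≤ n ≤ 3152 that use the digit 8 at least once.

The integers in [2076, 3152] that use the digit 8 at least once: 2078, 2080, 2081, 2082, 2083, 2084, …, 3138, 3148.
288 qualify.

288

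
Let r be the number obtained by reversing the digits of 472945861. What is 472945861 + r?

Reverse of 472945861 is 168549274.
472945861 + 168549274 = 641495135

641495135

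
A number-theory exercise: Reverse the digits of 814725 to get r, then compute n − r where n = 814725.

287307

Reverse of 814725 is 527418.
814725 − 527418 = 287307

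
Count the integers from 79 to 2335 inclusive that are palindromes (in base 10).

106

The integers in [79, 2335] that are palindromes (in base 10): 88, 99, 101, 111, 121, 131, …, 2222, 2332.
106 qualify.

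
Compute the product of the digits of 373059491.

0

3×7×3×0×5×9×4×9×1 = 0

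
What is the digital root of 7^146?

4

The digital root of n equals n mod 9 (or 9 when 9 | n), so we need 7^146 mod 9.
7^146 ≡ 4 (mod 9), so the digital root is 4.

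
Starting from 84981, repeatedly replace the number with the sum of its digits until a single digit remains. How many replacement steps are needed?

84981 → 30 → 3 (2 steps)

2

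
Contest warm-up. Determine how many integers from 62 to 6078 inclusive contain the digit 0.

The integers in [62, 6078] that contain the digit 0: 70, 80, 90, 100, 101, 102, …, 6077, 6078.
1608 qualify.

1608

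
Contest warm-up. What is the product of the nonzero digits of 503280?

240

5×3×2×8 = 240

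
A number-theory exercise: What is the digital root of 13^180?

The digital root of n equals n mod 9 (or 9 when 9 | n), so we need 13^180 mod 9.
13^180 ≡ 1 (mod 9), so the digital root is 1.

1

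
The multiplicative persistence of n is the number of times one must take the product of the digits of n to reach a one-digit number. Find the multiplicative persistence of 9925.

9925 → 810 → 0 (2 steps)

2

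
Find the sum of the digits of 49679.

4+9+6+7+9 = 35

35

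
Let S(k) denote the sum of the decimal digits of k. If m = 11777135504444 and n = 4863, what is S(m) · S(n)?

S(11777135504444) = 1+1+7+7+7+1+3+5+5+0+4+4+4+4 = 53.
S(4863) = 4+8+6+3 = 21.
53 · 21 = 1113.

1113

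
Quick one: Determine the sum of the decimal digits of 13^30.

13^30 = 2619995643649944960380551432833049
Sum of its 34 digits: 163.

163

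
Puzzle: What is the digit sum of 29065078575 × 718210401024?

29065078575 × 718210401024 = 20874841739144820460800
Sum of its 23 digits: 90.

90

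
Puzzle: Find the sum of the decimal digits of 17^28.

145

17^28 = 28351092476867700887730107366063041
Sum of its 35 digits: 145.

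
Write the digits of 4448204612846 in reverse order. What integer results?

Reversing 4448204612846 gives 6482164028444.

6482164028444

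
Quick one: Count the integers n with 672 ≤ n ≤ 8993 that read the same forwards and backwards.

112

The integers in [672, 8993] that read the same forwards and backwards: 676, 686, 696, 707, 717, 727, …, 8778, 8888.
112 qualify.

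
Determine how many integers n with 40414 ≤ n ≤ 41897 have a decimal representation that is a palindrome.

The integers in [40414, 41897] that have a decimal representation that is a palindrome: 40504, 40604, 40704, 40804, 40904, 41014, …, 41714, 41814.
14 qualify.

14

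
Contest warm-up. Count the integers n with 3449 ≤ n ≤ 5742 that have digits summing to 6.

9

The integers in [3449, 5742] that have digits summing to 6: 4002, 4011, 4020, 4101, 4110, 4200, 5001, 5010, 5100.
9 qualify.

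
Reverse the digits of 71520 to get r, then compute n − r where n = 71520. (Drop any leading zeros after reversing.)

69003

Reverse of 71520 is 2517.
71520 − 2517 = 69003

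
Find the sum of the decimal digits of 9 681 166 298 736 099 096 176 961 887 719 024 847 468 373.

231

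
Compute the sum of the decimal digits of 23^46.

274

23^46 = 435993943892672664200353461405376235401663658494141675420261489
Sum of its 63 digits: 274.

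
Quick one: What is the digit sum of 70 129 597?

7+0+1+2+9+5+9+7 = 40

40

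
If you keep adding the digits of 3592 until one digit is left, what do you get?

1

3+5+9+2 = 19
1+9 = 10
1+0 = 1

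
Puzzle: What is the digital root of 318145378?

3+1+8+1+4+5+3+7+8 = 40
4+0 = 4
(Equivalently, 318145378 mod 9 = 4.)

4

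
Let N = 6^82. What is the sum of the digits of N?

6^82 = 6432836768856613963131569182419760736218287828057662753064615936
Sum of its 64 digits: 306.

306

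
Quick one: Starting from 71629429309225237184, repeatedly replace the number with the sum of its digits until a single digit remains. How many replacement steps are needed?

3

71629429309225237184 → 86 → 14 → 5 (3 steps)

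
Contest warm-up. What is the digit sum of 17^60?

334

17^60 = 67132880600101282948735355994194317620764746587861166986121564248710884801
Sum of its 74 digits: 334.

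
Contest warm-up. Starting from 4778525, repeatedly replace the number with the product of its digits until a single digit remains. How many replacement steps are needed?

2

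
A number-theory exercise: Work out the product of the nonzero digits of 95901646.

58320

9×5×9×1×6×4×6 = 58320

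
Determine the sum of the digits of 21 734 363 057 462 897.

77

2+1+7+3+4+3+6+3+0+5+7+4+6+2+8+9+7 = 77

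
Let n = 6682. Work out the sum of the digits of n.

6+6+8+2 = 22

22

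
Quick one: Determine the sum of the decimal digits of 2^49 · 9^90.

2^49 · 9^90 = 42884034534179558271582773762954161383898223231707684011648360530232578121414375078849531342867136512
Sum of its 101 digits: 432.

432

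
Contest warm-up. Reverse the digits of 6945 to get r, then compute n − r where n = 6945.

Reverse of 6945 is 5496.
6945 − 5496 = 1449

1449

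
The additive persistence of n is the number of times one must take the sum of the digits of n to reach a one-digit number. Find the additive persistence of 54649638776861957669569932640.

54649638776861957669569932640 → 166 → 13 → 4 (3 steps)

3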